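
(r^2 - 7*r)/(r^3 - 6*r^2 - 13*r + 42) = r/(r^2 + r - 6)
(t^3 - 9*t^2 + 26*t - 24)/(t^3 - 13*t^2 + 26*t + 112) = (t^3 - 9*t^2 + 26*t - 24)/(t^3 - 13*t^2 + 26*t + 112)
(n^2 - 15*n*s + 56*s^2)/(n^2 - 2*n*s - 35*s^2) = (n - 8*s)/(n + 5*s)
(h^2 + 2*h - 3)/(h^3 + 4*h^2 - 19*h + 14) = (h + 3)/(h^2 + 5*h - 14)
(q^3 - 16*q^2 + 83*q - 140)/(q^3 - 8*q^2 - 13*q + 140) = (q - 4)/(q + 4)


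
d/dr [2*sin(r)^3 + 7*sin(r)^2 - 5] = 2*(3*sin(r) + 7)*sin(r)*cos(r)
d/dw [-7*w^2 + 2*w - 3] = 2 - 14*w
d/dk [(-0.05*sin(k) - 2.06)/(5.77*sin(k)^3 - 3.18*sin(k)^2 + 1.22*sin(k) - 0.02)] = (0.577*sin(k)^3 + 35.4996*sin(k)^2 - 13.1016*sin(k) + 2.5142)*cos(k)/(33.2929*sin(k)^6 - 36.6972*sin(k)^5 + 24.1912*sin(k)^4 - 7.99*sin(k)^3 + 1.6156*sin(k)^2 - 0.0488*sin(k) + 0.0004)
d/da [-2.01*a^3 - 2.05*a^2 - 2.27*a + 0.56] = -6.03*a^2 - 4.1*a - 2.27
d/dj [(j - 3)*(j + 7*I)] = 2*j - 3 + 7*I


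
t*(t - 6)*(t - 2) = t^3 - 8*t^2 + 12*t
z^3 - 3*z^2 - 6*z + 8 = (z - 4)*(z - 1)*(z + 2)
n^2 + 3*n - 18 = (n - 3)*(n + 6)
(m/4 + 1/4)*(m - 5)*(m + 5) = m^3/4 + m^2/4 - 25*m/4 - 25/4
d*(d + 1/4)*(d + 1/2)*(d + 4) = d^4 + 19*d^3/4 + 25*d^2/8 + d/2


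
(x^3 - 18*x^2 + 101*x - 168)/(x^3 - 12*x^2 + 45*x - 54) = (x^2 - 15*x + 56)/(x^2 - 9*x + 18)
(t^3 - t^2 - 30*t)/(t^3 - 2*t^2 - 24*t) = (t + 5)/(t + 4)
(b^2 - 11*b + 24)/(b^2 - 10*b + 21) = (b - 8)/(b - 7)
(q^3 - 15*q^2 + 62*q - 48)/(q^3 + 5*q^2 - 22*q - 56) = (q^3 - 15*q^2 + 62*q - 48)/(q^3 + 5*q^2 - 22*q - 56)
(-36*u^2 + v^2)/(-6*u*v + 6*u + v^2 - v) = (6*u + v)/(v - 1)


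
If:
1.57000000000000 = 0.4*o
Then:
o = 3.92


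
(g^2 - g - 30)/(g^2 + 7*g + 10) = (g - 6)/(g + 2)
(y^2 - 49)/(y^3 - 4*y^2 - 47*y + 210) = (y - 7)/(y^2 - 11*y + 30)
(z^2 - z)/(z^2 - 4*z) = (z - 1)/(z - 4)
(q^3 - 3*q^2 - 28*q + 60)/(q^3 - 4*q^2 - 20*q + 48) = (q + 5)/(q + 4)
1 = 1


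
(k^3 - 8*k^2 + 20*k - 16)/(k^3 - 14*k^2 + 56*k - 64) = (k - 2)/(k - 8)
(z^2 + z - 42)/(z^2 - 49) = (z - 6)/(z - 7)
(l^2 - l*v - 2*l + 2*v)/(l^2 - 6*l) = (l^2 - l*v - 2*l + 2*v)/(l*(l - 6))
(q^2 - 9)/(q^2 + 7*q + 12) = (q - 3)/(q + 4)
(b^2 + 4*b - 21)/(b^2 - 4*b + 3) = (b + 7)/(b - 1)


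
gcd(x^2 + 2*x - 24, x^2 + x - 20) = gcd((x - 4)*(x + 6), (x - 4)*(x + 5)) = x - 4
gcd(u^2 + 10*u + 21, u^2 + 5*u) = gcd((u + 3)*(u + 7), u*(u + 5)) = 1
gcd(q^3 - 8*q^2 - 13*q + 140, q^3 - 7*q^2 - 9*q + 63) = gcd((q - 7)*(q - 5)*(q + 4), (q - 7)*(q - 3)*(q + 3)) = q - 7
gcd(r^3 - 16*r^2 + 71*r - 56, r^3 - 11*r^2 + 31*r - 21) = r^2 - 8*r + 7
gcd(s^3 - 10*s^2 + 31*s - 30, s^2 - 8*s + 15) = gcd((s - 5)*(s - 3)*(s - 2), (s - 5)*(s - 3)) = s^2 - 8*s + 15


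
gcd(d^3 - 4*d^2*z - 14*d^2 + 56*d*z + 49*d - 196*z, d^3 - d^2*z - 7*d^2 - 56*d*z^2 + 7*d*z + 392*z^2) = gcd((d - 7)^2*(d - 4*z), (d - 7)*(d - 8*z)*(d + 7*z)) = d - 7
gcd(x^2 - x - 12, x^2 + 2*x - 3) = x + 3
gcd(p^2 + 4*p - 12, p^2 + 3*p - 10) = p - 2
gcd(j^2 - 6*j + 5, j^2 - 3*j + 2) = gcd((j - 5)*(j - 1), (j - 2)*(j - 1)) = j - 1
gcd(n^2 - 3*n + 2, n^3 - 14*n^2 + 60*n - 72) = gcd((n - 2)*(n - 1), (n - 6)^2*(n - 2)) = n - 2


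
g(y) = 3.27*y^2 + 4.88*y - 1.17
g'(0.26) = 6.58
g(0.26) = 0.32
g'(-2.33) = -10.36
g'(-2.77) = -13.24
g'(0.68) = 9.33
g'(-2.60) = -12.12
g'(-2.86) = -13.82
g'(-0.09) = 4.29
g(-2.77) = 10.40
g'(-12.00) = -73.60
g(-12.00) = 411.15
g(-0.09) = -1.58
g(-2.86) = 11.62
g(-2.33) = 5.21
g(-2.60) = 8.25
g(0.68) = 3.66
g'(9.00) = 63.74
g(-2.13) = 3.27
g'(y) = 6.54*y + 4.88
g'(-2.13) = -9.05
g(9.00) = 307.62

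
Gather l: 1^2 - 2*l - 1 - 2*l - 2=-4*l - 2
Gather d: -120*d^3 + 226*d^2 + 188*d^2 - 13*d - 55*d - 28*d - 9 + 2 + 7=-120*d^3 + 414*d^2 - 96*d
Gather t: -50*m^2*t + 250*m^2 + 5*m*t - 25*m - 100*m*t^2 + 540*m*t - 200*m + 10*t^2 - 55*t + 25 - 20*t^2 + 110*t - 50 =250*m^2 - 225*m + t^2*(-100*m - 10) + t*(-50*m^2 + 545*m + 55) - 25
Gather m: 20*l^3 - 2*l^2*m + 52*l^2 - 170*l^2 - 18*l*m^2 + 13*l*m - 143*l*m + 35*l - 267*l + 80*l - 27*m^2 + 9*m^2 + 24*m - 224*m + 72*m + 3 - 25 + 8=20*l^3 - 118*l^2 - 152*l + m^2*(-18*l - 18) + m*(-2*l^2 - 130*l - 128) - 14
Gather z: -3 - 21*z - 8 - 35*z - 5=-56*z - 16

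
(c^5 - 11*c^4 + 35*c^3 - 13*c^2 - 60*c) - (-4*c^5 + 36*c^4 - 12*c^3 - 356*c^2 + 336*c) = 5*c^5 - 47*c^4 + 47*c^3 + 343*c^2 - 396*c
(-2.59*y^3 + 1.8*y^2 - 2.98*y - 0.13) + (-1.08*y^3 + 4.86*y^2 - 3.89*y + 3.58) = -3.67*y^3 + 6.66*y^2 - 6.87*y + 3.45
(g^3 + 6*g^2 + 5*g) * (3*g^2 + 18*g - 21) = 3*g^5 + 36*g^4 + 102*g^3 - 36*g^2 - 105*g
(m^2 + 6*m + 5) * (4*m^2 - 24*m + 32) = 4*m^4 - 92*m^2 + 72*m + 160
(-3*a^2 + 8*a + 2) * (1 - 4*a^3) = 12*a^5 - 32*a^4 - 8*a^3 - 3*a^2 + 8*a + 2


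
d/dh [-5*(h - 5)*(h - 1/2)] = 55/2 - 10*h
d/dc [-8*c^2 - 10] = -16*c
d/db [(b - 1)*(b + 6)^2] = (b + 6)*(3*b + 4)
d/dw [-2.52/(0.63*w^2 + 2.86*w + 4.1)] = (3.1752*w + 7.2072)/(0.63*w^2 + 2.86*w + 4.1)^2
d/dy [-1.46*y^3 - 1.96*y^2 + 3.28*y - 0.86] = -4.38*y^2 - 3.92*y + 3.28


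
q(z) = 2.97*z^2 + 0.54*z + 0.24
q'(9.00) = 54.00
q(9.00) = 245.67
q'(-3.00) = -17.28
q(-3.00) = 25.35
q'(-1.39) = -7.72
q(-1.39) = 5.23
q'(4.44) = 26.91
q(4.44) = 61.19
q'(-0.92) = -4.92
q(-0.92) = 2.26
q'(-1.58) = -8.85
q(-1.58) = 6.80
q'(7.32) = 44.02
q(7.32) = 163.33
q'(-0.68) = -3.50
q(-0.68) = 1.25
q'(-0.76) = -3.97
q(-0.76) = 1.55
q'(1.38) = 8.74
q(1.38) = 6.64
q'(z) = 5.94*z + 0.54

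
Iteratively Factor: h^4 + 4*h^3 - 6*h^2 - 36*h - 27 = (h + 3)*(h^3 + h^2 - 9*h - 9) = (h - 3)*(h + 3)*(h^2 + 4*h + 3) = (h - 3)*(h + 3)^2*(h + 1)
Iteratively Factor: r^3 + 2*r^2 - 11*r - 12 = (r + 1)*(r^2 + r - 12) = (r + 1)*(r + 4)*(r - 3)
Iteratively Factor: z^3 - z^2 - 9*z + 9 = (z - 1)*(z^2 - 9) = (z - 1)*(z + 3)*(z - 3)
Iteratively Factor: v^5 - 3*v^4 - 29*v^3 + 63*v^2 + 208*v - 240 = (v + 3)*(v^4 - 6*v^3 - 11*v^2 + 96*v - 80) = (v - 5)*(v + 3)*(v^3 - v^2 - 16*v + 16) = (v - 5)*(v + 3)*(v + 4)*(v^2 - 5*v + 4) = (v - 5)*(v - 1)*(v + 3)*(v + 4)*(v - 4)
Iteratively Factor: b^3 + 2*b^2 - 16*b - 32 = (b + 4)*(b^2 - 2*b - 8) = (b - 4)*(b + 4)*(b + 2)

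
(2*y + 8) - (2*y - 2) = 10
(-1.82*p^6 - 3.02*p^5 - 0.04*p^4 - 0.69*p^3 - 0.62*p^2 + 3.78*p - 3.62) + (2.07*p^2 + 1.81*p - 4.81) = -1.82*p^6 - 3.02*p^5 - 0.04*p^4 - 0.69*p^3 + 1.45*p^2 + 5.59*p - 8.43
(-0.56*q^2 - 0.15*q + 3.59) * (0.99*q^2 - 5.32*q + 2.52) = -0.5544*q^4 + 2.8307*q^3 + 2.9409*q^2 - 19.4768*q + 9.0468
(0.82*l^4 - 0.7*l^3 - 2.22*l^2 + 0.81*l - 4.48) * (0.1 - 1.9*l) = -1.558*l^5 + 1.412*l^4 + 4.148*l^3 - 1.761*l^2 + 8.593*l - 0.448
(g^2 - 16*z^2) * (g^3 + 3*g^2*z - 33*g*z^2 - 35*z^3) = g^5 + 3*g^4*z - 49*g^3*z^2 - 83*g^2*z^3 + 528*g*z^4 + 560*z^5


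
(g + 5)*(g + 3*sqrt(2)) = g^2 + 3*sqrt(2)*g + 5*g + 15*sqrt(2)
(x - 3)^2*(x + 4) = x^3 - 2*x^2 - 15*x + 36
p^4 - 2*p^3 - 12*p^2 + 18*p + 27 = (p - 3)^2*(p + 1)*(p + 3)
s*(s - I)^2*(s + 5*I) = s^4 + 3*I*s^3 + 9*s^2 - 5*I*s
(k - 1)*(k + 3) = k^2 + 2*k - 3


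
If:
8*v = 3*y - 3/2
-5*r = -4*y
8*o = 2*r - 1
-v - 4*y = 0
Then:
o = -163/1400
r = 6/175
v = -6/35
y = 3/70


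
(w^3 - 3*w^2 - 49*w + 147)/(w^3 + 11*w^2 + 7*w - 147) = (w - 7)/(w + 7)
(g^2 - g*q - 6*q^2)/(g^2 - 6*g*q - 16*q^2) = (-g + 3*q)/(-g + 8*q)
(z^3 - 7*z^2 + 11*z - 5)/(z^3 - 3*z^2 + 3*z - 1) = (z - 5)/(z - 1)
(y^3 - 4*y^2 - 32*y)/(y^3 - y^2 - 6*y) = (-y^2 + 4*y + 32)/(-y^2 + y + 6)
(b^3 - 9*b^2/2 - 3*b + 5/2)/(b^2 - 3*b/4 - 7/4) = 2*(2*b^2 - 11*b + 5)/(4*b - 7)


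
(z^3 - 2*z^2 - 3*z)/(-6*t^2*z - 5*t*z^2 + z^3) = (-z^2 + 2*z + 3)/(6*t^2 + 5*t*z - z^2)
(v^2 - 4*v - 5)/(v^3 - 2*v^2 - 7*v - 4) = (v - 5)/(v^2 - 3*v - 4)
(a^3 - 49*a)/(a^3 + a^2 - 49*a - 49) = a/(a + 1)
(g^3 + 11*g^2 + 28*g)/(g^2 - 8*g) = (g^2 + 11*g + 28)/(g - 8)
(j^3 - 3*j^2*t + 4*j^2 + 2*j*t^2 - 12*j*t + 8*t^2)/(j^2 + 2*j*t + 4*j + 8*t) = (j^2 - 3*j*t + 2*t^2)/(j + 2*t)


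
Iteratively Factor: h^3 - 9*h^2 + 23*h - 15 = (h - 5)*(h^2 - 4*h + 3) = (h - 5)*(h - 3)*(h - 1)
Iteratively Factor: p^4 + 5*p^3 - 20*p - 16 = (p + 4)*(p^3 + p^2 - 4*p - 4) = (p + 2)*(p + 4)*(p^2 - p - 2) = (p - 2)*(p + 2)*(p + 4)*(p + 1)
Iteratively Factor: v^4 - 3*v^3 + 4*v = (v - 2)*(v^3 - v^2 - 2*v) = v*(v - 2)*(v^2 - v - 2) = v*(v - 2)^2*(v + 1)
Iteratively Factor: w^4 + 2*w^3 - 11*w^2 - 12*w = (w)*(w^3 + 2*w^2 - 11*w - 12) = w*(w + 4)*(w^2 - 2*w - 3) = w*(w + 1)*(w + 4)*(w - 3)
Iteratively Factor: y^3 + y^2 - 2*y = (y)*(y^2 + y - 2) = y*(y + 2)*(y - 1)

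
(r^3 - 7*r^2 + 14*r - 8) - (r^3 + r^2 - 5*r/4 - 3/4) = -8*r^2 + 61*r/4 - 29/4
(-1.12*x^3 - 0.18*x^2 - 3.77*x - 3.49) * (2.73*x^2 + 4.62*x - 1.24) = -3.0576*x^5 - 5.6658*x^4 - 9.7349*x^3 - 26.7219*x^2 - 11.449*x + 4.3276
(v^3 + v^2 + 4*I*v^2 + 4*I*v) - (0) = v^3 + v^2 + 4*I*v^2 + 4*I*v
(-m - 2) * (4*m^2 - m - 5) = -4*m^3 - 7*m^2 + 7*m + 10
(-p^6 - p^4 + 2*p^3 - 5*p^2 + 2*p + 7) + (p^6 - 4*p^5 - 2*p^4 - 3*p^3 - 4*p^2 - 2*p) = -4*p^5 - 3*p^4 - p^3 - 9*p^2 + 7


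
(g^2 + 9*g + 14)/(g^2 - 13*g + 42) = (g^2 + 9*g + 14)/(g^2 - 13*g + 42)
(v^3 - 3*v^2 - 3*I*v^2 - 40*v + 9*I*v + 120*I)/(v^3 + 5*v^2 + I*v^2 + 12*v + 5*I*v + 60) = (v - 8)/(v + 4*I)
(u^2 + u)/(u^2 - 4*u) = (u + 1)/(u - 4)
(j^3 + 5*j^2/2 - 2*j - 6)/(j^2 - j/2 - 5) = (2*j^2 + j - 6)/(2*j - 5)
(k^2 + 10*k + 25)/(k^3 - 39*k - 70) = (k + 5)/(k^2 - 5*k - 14)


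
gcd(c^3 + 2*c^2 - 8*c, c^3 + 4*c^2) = c^2 + 4*c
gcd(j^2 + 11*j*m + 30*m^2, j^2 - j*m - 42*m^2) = j + 6*m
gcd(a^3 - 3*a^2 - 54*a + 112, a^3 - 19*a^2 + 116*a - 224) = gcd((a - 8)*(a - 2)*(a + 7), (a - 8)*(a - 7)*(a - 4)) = a - 8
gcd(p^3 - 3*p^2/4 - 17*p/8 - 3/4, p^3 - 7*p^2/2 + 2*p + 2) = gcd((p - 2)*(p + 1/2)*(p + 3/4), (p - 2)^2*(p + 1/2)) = p^2 - 3*p/2 - 1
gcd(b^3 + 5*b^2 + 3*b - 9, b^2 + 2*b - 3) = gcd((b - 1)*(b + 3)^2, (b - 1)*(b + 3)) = b^2 + 2*b - 3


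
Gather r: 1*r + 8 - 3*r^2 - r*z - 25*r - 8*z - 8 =-3*r^2 + r*(-z - 24) - 8*z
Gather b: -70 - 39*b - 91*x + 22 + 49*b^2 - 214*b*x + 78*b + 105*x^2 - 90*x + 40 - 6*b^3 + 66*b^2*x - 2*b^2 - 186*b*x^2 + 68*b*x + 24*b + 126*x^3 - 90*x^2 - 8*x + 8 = -6*b^3 + b^2*(66*x + 47) + b*(-186*x^2 - 146*x + 63) + 126*x^3 + 15*x^2 - 189*x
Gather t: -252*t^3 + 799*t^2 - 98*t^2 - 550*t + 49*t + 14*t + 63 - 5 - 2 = -252*t^3 + 701*t^2 - 487*t + 56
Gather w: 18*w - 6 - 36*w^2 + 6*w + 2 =-36*w^2 + 24*w - 4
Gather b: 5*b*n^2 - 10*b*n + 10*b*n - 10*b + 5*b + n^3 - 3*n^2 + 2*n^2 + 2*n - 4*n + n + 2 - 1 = b*(5*n^2 - 5) + n^3 - n^2 - n + 1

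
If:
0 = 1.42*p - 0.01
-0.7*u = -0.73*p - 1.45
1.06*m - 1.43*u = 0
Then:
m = 2.80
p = 0.01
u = 2.08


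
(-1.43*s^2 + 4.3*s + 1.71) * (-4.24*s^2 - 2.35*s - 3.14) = 6.0632*s^4 - 14.8715*s^3 - 12.8652*s^2 - 17.5205*s - 5.3694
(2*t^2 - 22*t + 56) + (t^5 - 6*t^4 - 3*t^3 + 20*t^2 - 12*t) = t^5 - 6*t^4 - 3*t^3 + 22*t^2 - 34*t + 56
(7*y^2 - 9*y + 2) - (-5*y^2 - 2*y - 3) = 12*y^2 - 7*y + 5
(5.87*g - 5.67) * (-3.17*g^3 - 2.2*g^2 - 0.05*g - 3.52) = -18.6079*g^4 + 5.0599*g^3 + 12.1805*g^2 - 20.3789*g + 19.9584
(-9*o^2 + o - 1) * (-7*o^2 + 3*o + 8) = 63*o^4 - 34*o^3 - 62*o^2 + 5*o - 8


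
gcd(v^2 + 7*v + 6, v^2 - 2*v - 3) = v + 1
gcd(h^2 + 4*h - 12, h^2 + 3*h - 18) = h + 6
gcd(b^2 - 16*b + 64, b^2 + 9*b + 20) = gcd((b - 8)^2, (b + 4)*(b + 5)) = 1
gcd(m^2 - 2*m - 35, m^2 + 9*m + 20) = m + 5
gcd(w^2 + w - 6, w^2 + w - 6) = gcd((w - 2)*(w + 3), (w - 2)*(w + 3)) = w^2 + w - 6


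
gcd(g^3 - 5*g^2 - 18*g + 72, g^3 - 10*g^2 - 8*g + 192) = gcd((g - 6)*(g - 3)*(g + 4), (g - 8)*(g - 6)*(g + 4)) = g^2 - 2*g - 24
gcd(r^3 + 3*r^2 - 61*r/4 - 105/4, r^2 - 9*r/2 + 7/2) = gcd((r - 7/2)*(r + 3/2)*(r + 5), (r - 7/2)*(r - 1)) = r - 7/2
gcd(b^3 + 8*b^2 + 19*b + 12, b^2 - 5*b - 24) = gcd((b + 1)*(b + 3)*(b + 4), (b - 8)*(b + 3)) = b + 3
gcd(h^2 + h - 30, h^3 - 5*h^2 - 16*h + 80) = h - 5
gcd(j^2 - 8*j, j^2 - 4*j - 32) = j - 8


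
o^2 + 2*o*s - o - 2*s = (o - 1)*(o + 2*s)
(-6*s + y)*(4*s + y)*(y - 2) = -24*s^2*y + 48*s^2 - 2*s*y^2 + 4*s*y + y^3 - 2*y^2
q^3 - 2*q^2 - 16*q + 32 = (q - 4)*(q - 2)*(q + 4)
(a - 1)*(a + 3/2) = a^2 + a/2 - 3/2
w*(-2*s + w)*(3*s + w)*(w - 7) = -6*s^2*w^2 + 42*s^2*w + s*w^3 - 7*s*w^2 + w^4 - 7*w^3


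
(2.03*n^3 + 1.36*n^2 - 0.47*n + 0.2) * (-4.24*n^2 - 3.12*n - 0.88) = -8.6072*n^5 - 12.1*n^4 - 4.0368*n^3 - 0.5784*n^2 - 0.2104*n - 0.176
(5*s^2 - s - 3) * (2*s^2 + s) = 10*s^4 + 3*s^3 - 7*s^2 - 3*s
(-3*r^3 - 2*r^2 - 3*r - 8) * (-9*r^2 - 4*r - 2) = 27*r^5 + 30*r^4 + 41*r^3 + 88*r^2 + 38*r + 16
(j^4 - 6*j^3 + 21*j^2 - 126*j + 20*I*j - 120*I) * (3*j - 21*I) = 3*j^5 - 18*j^4 - 21*I*j^4 + 63*j^3 + 126*I*j^3 - 378*j^2 - 381*I*j^2 + 420*j + 2286*I*j - 2520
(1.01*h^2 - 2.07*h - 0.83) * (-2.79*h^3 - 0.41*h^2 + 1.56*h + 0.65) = -2.8179*h^5 + 5.3612*h^4 + 4.74*h^3 - 2.2324*h^2 - 2.6403*h - 0.5395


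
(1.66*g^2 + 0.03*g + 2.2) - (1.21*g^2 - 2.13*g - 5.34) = 0.45*g^2 + 2.16*g + 7.54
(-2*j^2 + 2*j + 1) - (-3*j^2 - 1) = j^2 + 2*j + 2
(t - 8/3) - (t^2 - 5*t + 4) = -t^2 + 6*t - 20/3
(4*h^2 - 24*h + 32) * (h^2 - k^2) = 4*h^4 - 24*h^3 - 4*h^2*k^2 + 32*h^2 + 24*h*k^2 - 32*k^2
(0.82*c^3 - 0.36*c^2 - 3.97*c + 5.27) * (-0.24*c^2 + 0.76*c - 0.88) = -0.1968*c^5 + 0.7096*c^4 - 0.0423999999999999*c^3 - 3.9652*c^2 + 7.4988*c - 4.6376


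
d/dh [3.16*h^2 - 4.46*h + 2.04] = 6.32*h - 4.46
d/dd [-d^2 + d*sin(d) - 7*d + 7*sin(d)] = d*cos(d) - 2*d + sin(d) + 7*cos(d) - 7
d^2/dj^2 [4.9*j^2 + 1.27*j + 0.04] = 9.80000000000000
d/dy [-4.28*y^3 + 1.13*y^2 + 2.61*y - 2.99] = -12.84*y^2 + 2.26*y + 2.61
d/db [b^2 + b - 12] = 2*b + 1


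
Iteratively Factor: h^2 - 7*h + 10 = (h - 2)*(h - 5)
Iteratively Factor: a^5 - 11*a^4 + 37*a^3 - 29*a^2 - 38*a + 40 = (a - 1)*(a^4 - 10*a^3 + 27*a^2 - 2*a - 40) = (a - 2)*(a - 1)*(a^3 - 8*a^2 + 11*a + 20) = (a - 2)*(a - 1)*(a + 1)*(a^2 - 9*a + 20) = (a - 5)*(a - 2)*(a - 1)*(a + 1)*(a - 4)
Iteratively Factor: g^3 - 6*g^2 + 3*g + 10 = (g - 5)*(g^2 - g - 2) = (g - 5)*(g - 2)*(g + 1)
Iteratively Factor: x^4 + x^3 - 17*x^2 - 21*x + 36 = (x - 1)*(x^3 + 2*x^2 - 15*x - 36) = (x - 4)*(x - 1)*(x^2 + 6*x + 9) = (x - 4)*(x - 1)*(x + 3)*(x + 3)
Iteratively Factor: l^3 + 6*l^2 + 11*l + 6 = (l + 3)*(l^2 + 3*l + 2) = (l + 1)*(l + 3)*(l + 2)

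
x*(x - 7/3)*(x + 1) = x^3 - 4*x^2/3 - 7*x/3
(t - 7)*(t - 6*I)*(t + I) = t^3 - 7*t^2 - 5*I*t^2 + 6*t + 35*I*t - 42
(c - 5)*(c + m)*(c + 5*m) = c^3 + 6*c^2*m - 5*c^2 + 5*c*m^2 - 30*c*m - 25*m^2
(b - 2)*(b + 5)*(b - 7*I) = b^3 + 3*b^2 - 7*I*b^2 - 10*b - 21*I*b + 70*I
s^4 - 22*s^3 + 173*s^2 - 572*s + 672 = (s - 8)*(s - 7)*(s - 4)*(s - 3)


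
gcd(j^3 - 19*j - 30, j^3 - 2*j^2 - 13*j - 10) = j^2 - 3*j - 10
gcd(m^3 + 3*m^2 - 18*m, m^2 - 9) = m - 3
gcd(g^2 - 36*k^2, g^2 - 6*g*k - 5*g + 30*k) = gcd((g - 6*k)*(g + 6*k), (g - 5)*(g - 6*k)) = g - 6*k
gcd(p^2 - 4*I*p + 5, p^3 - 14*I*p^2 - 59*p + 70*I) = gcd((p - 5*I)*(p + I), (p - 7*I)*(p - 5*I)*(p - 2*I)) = p - 5*I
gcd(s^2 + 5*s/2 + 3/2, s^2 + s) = s + 1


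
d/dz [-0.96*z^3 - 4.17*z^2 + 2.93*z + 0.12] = -2.88*z^2 - 8.34*z + 2.93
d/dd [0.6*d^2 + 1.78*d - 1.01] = 1.2*d + 1.78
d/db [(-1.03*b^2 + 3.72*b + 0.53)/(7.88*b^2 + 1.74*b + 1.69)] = (-31.1058*b^2 - 11.8342*b + 5.3646)/(62.0944*b^4 + 27.4224*b^3 + 29.662*b^2 + 5.8812*b + 2.8561)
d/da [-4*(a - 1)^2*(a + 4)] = -12*a^2 - 16*a + 28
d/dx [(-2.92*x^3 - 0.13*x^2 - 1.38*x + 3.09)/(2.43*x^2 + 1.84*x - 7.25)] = (-7.0956*x^4 - 10.7456*x^3 + 66.6242*x^2 - 13.1324*x + 4.3194)/(5.9049*x^4 + 8.9424*x^3 - 31.8494*x^2 - 26.68*x + 52.5625)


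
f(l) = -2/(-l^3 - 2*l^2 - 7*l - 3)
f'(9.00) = 0.00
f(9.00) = 0.00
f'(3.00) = -0.02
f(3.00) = 0.03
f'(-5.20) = -0.01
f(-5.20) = -0.02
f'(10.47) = -0.00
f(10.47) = 0.00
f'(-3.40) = -0.04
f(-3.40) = -0.05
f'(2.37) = -0.03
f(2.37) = 0.05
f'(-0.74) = -5.12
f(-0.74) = -1.34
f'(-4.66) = -0.01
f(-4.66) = -0.02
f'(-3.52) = -0.04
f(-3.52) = -0.05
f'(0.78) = -0.23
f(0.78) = 0.20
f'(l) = -2*(3*l^2 + 4*l + 7)/(-l^3 - 2*l^2 - 7*l - 3)^2 = 2*(-3*l^2 - 4*l - 7)/(l^3 + 2*l^2 + 7*l + 3)^2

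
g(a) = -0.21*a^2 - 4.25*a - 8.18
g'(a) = -0.42*a - 4.25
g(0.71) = -11.30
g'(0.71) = -4.55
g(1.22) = -13.68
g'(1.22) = -4.76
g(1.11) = -13.16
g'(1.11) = -4.72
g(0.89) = -12.13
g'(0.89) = -4.62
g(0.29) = -9.43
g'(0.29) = -4.37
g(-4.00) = 5.46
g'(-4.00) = -2.57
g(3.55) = -25.91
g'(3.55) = -5.74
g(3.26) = -24.27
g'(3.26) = -5.62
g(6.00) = -41.24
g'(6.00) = -6.77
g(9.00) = -63.44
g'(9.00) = -8.03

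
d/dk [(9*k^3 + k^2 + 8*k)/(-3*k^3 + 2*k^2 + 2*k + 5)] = (21*k^4 + 84*k^3 + 121*k^2 + 10*k + 40)/(9*k^6 - 12*k^5 - 8*k^4 - 22*k^3 + 24*k^2 + 20*k + 25)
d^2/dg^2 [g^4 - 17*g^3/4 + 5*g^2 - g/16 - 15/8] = 12*g^2 - 51*g/2 + 10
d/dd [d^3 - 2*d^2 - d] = 3*d^2 - 4*d - 1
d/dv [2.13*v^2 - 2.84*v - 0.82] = 4.26*v - 2.84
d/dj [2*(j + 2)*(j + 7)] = 4*j + 18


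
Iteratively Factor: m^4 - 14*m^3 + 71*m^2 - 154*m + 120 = (m - 3)*(m^3 - 11*m^2 + 38*m - 40) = (m - 4)*(m - 3)*(m^2 - 7*m + 10) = (m - 5)*(m - 4)*(m - 3)*(m - 2)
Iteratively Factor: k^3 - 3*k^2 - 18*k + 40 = (k + 4)*(k^2 - 7*k + 10) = (k - 2)*(k + 4)*(k - 5)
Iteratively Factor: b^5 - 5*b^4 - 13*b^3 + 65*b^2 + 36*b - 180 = (b + 2)*(b^4 - 7*b^3 + b^2 + 63*b - 90) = (b - 3)*(b + 2)*(b^3 - 4*b^2 - 11*b + 30) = (b - 3)*(b - 2)*(b + 2)*(b^2 - 2*b - 15) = (b - 5)*(b - 3)*(b - 2)*(b + 2)*(b + 3)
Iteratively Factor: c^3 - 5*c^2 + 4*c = (c - 1)*(c^2 - 4*c) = (c - 4)*(c - 1)*(c)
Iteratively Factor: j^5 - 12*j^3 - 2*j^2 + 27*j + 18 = (j - 3)*(j^4 + 3*j^3 - 3*j^2 - 11*j - 6) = (j - 3)*(j - 2)*(j^3 + 5*j^2 + 7*j + 3) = (j - 3)*(j - 2)*(j + 3)*(j^2 + 2*j + 1) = (j - 3)*(j - 2)*(j + 1)*(j + 3)*(j + 1)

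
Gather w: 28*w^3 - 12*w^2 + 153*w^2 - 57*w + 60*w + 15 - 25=28*w^3 + 141*w^2 + 3*w - 10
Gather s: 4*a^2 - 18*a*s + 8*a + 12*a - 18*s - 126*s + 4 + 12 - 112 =4*a^2 + 20*a + s*(-18*a - 144) - 96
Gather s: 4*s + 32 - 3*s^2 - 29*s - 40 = -3*s^2 - 25*s - 8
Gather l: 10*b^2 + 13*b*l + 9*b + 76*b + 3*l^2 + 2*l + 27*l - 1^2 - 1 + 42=10*b^2 + 85*b + 3*l^2 + l*(13*b + 29) + 40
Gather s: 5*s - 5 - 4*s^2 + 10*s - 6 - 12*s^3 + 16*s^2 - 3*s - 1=-12*s^3 + 12*s^2 + 12*s - 12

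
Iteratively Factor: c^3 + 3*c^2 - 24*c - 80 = (c + 4)*(c^2 - c - 20) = (c - 5)*(c + 4)*(c + 4)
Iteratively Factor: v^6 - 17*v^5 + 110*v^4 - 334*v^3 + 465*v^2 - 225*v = (v - 5)*(v^5 - 12*v^4 + 50*v^3 - 84*v^2 + 45*v) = (v - 5)^2*(v^4 - 7*v^3 + 15*v^2 - 9*v) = (v - 5)^2*(v - 3)*(v^3 - 4*v^2 + 3*v) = v*(v - 5)^2*(v - 3)*(v^2 - 4*v + 3) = v*(v - 5)^2*(v - 3)^2*(v - 1)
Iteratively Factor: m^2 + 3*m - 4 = (m + 4)*(m - 1)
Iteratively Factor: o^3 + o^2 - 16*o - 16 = (o + 4)*(o^2 - 3*o - 4) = (o - 4)*(o + 4)*(o + 1)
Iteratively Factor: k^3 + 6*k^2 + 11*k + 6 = (k + 2)*(k^2 + 4*k + 3) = (k + 1)*(k + 2)*(k + 3)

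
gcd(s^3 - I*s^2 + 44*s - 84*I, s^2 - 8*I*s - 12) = s^2 - 8*I*s - 12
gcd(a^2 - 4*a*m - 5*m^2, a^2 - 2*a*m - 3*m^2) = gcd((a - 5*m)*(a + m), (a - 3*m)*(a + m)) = a + m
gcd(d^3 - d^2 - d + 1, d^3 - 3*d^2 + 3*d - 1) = d^2 - 2*d + 1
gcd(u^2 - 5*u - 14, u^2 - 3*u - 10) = u + 2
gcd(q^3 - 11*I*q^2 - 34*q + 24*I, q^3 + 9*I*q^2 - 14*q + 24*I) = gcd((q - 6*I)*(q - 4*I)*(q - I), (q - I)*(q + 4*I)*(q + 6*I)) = q - I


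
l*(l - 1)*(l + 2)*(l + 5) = l^4 + 6*l^3 + 3*l^2 - 10*l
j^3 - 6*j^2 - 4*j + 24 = (j - 6)*(j - 2)*(j + 2)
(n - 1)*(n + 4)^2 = n^3 + 7*n^2 + 8*n - 16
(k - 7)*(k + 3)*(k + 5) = k^3 + k^2 - 41*k - 105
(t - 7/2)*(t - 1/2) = t^2 - 4*t + 7/4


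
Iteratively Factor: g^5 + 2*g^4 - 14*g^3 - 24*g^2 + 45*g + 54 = (g + 1)*(g^4 + g^3 - 15*g^2 - 9*g + 54) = (g - 3)*(g + 1)*(g^3 + 4*g^2 - 3*g - 18) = (g - 3)*(g - 2)*(g + 1)*(g^2 + 6*g + 9) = (g - 3)*(g - 2)*(g + 1)*(g + 3)*(g + 3)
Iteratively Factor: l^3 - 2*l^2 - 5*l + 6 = (l - 3)*(l^2 + l - 2) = (l - 3)*(l + 2)*(l - 1)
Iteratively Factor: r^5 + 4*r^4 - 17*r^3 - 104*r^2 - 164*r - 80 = (r - 5)*(r^4 + 9*r^3 + 28*r^2 + 36*r + 16) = (r - 5)*(r + 1)*(r^3 + 8*r^2 + 20*r + 16) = (r - 5)*(r + 1)*(r + 2)*(r^2 + 6*r + 8) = (r - 5)*(r + 1)*(r + 2)*(r + 4)*(r + 2)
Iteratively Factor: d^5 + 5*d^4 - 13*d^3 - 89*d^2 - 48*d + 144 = (d + 3)*(d^4 + 2*d^3 - 19*d^2 - 32*d + 48) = (d + 3)^2*(d^3 - d^2 - 16*d + 16) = (d + 3)^2*(d + 4)*(d^2 - 5*d + 4) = (d - 1)*(d + 3)^2*(d + 4)*(d - 4)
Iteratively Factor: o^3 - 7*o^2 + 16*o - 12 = (o - 3)*(o^2 - 4*o + 4) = (o - 3)*(o - 2)*(o - 2)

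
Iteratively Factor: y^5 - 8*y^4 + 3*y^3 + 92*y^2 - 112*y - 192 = (y - 4)*(y^4 - 4*y^3 - 13*y^2 + 40*y + 48) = (y - 4)^2*(y^3 - 13*y - 12) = (y - 4)^3*(y^2 + 4*y + 3) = (y - 4)^3*(y + 3)*(y + 1)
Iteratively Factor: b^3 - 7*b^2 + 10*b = (b - 5)*(b^2 - 2*b) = (b - 5)*(b - 2)*(b)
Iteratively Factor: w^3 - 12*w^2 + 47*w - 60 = (w - 4)*(w^2 - 8*w + 15) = (w - 4)*(w - 3)*(w - 5)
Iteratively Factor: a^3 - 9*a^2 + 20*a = (a - 4)*(a^2 - 5*a) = (a - 5)*(a - 4)*(a)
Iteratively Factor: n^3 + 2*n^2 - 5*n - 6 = (n - 2)*(n^2 + 4*n + 3) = (n - 2)*(n + 1)*(n + 3)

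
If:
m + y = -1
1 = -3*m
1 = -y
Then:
No Solution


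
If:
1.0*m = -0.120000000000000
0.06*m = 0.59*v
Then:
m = -0.12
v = -0.01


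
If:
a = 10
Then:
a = 10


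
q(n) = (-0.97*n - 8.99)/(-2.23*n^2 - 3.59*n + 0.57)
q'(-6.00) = 0.04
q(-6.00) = 0.05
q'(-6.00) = 0.04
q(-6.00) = 0.05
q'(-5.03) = 0.08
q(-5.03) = 0.11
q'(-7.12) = 0.02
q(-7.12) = 0.02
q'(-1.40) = 12.70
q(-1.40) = -6.23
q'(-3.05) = 0.81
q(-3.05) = 0.65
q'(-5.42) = 0.06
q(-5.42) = 0.08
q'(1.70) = -0.75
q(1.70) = 0.89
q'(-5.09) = 0.08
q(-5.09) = 0.10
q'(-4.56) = 0.12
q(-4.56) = 0.16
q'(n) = (-0.97*n - 8.99)*(4.46*n + 3.59)/(-2.23*n^2 - 3.59*n + 0.57)^2 - 0.97/(-2.23*n^2 - 3.59*n + 0.57)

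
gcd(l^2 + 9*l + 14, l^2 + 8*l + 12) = l + 2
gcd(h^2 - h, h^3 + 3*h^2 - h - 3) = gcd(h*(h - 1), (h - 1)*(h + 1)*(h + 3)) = h - 1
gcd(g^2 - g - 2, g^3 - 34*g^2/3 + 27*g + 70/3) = 1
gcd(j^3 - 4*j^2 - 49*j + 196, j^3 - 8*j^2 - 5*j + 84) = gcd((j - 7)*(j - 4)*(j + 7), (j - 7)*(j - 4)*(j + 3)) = j^2 - 11*j + 28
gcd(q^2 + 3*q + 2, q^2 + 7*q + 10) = q + 2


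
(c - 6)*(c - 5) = c^2 - 11*c + 30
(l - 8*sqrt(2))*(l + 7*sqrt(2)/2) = l^2 - 9*sqrt(2)*l/2 - 56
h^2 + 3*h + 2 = (h + 1)*(h + 2)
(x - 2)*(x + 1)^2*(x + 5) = x^4 + 5*x^3 - 3*x^2 - 17*x - 10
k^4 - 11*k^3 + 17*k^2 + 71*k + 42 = (k - 7)*(k - 6)*(k + 1)^2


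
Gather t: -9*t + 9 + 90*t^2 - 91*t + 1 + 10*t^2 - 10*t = 100*t^2 - 110*t + 10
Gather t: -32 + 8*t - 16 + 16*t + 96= 24*t + 48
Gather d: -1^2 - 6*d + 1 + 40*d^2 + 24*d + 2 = 40*d^2 + 18*d + 2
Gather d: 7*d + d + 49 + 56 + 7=8*d + 112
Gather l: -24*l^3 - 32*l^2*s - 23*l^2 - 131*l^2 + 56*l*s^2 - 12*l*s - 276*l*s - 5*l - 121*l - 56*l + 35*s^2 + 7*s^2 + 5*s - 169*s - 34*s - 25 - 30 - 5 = -24*l^3 + l^2*(-32*s - 154) + l*(56*s^2 - 288*s - 182) + 42*s^2 - 198*s - 60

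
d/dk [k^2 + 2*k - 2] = 2*k + 2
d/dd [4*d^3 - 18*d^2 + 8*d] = 12*d^2 - 36*d + 8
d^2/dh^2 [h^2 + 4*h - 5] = 2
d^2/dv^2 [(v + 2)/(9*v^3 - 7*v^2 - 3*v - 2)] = 2*(-(v + 2)*(-27*v^2 + 14*v + 3)^2 + (-27*v^2 + 14*v - (v + 2)*(27*v - 7) + 3)*(-9*v^3 + 7*v^2 + 3*v + 2))/(-9*v^3 + 7*v^2 + 3*v + 2)^3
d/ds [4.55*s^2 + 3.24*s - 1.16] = 9.1*s + 3.24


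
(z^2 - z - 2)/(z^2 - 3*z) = (z^2 - z - 2)/(z*(z - 3))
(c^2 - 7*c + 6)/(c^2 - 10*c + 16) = (c^2 - 7*c + 6)/(c^2 - 10*c + 16)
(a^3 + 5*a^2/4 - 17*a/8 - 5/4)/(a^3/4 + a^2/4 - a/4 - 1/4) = (4*a^3 + 5*a^2 - 17*a/2 - 5)/(a^3 + a^2 - a - 1)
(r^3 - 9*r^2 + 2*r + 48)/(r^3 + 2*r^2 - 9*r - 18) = (r - 8)/(r + 3)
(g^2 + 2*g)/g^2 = (g + 2)/g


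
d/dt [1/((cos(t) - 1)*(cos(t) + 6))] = (2*cos(t) + 5)*sin(t)/((cos(t) - 1)^2*(cos(t) + 6)^2)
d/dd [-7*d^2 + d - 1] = 1 - 14*d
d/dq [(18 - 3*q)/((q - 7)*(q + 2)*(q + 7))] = 6*(q^3 - 8*q^2 - 12*q + 196)/(q^6 + 4*q^5 - 94*q^4 - 392*q^3 + 2009*q^2 + 9604*q + 9604)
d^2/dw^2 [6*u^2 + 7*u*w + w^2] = 2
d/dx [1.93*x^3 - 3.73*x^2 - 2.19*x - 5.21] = 5.79*x^2 - 7.46*x - 2.19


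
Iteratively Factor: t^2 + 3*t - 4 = (t + 4)*(t - 1)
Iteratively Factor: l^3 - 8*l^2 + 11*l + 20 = (l - 5)*(l^2 - 3*l - 4) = (l - 5)*(l - 4)*(l + 1)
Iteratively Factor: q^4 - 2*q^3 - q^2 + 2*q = (q - 1)*(q^3 - q^2 - 2*q) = (q - 2)*(q - 1)*(q^2 + q) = (q - 2)*(q - 1)*(q + 1)*(q)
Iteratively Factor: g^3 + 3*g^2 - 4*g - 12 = (g - 2)*(g^2 + 5*g + 6) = (g - 2)*(g + 3)*(g + 2)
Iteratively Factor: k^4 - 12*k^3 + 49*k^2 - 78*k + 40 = (k - 4)*(k^3 - 8*k^2 + 17*k - 10) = (k - 5)*(k - 4)*(k^2 - 3*k + 2) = (k - 5)*(k - 4)*(k - 1)*(k - 2)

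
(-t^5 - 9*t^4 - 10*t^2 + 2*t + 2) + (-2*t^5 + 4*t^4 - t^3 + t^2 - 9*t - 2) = -3*t^5 - 5*t^4 - t^3 - 9*t^2 - 7*t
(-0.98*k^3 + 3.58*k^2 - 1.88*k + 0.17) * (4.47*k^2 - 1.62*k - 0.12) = -4.3806*k^5 + 17.5902*k^4 - 14.0856*k^3 + 3.3759*k^2 - 0.0498000000000001*k - 0.0204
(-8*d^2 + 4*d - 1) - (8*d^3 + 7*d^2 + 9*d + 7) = -8*d^3 - 15*d^2 - 5*d - 8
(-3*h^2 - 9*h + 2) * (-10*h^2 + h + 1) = 30*h^4 + 87*h^3 - 32*h^2 - 7*h + 2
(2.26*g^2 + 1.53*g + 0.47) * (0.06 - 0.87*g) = -1.9662*g^3 - 1.1955*g^2 - 0.3171*g + 0.0282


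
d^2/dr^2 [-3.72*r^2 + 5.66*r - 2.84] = -7.44000000000000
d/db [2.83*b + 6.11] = 2.83000000000000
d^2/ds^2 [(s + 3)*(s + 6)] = 2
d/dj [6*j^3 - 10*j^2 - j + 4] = 18*j^2 - 20*j - 1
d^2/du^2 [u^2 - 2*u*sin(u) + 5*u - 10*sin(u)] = 2*u*sin(u) + 10*sin(u) - 4*cos(u) + 2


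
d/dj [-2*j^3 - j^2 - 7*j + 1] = -6*j^2 - 2*j - 7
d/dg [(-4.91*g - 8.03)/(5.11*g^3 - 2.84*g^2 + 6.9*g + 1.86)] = (50.1802*g^3 + 109.1555*g^2 - 45.6104*g + 46.2744)/(26.1121*g^6 - 29.0248*g^5 + 78.5836*g^4 - 20.1828*g^3 + 37.0452*g^2 + 25.668*g + 3.4596)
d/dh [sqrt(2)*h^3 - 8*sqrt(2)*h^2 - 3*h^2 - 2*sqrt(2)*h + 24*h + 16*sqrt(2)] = 3*sqrt(2)*h^2 - 16*sqrt(2)*h - 6*h - 2*sqrt(2) + 24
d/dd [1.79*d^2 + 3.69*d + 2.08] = 3.58*d + 3.69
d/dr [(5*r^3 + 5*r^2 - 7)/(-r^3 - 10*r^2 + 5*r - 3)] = (-45*r^4 + 50*r^3 - 41*r^2 - 170*r + 35)/(r^6 + 20*r^5 + 90*r^4 - 94*r^3 + 85*r^2 - 30*r + 9)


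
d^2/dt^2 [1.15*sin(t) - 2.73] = -1.15*sin(t)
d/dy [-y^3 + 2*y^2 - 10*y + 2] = -3*y^2 + 4*y - 10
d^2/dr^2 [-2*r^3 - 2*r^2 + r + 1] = -12*r - 4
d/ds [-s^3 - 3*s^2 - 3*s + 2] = -3*s^2 - 6*s - 3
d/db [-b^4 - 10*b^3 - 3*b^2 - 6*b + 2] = -4*b^3 - 30*b^2 - 6*b - 6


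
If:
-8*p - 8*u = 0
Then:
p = -u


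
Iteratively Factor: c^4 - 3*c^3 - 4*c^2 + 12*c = (c + 2)*(c^3 - 5*c^2 + 6*c) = c*(c + 2)*(c^2 - 5*c + 6) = c*(c - 3)*(c + 2)*(c - 2)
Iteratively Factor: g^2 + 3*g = (g)*(g + 3)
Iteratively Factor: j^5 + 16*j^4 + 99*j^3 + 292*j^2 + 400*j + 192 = (j + 4)*(j^4 + 12*j^3 + 51*j^2 + 88*j + 48) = (j + 4)^2*(j^3 + 8*j^2 + 19*j + 12) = (j + 3)*(j + 4)^2*(j^2 + 5*j + 4) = (j + 1)*(j + 3)*(j + 4)^2*(j + 4)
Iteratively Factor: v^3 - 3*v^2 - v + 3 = (v - 3)*(v^2 - 1) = (v - 3)*(v + 1)*(v - 1)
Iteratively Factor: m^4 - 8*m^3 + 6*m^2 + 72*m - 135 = (m - 3)*(m^3 - 5*m^2 - 9*m + 45) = (m - 3)^2*(m^2 - 2*m - 15) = (m - 5)*(m - 3)^2*(m + 3)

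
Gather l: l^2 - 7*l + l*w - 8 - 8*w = l^2 + l*(w - 7) - 8*w - 8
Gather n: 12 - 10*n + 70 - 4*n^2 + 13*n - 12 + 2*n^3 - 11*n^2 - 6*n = 2*n^3 - 15*n^2 - 3*n + 70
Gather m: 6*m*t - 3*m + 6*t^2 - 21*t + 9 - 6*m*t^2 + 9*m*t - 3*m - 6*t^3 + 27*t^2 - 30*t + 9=m*(-6*t^2 + 15*t - 6) - 6*t^3 + 33*t^2 - 51*t + 18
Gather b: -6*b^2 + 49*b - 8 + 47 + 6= -6*b^2 + 49*b + 45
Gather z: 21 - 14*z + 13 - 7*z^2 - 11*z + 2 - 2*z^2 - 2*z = -9*z^2 - 27*z + 36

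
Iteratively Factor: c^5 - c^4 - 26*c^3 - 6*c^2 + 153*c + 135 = (c + 3)*(c^4 - 4*c^3 - 14*c^2 + 36*c + 45) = (c - 5)*(c + 3)*(c^3 + c^2 - 9*c - 9) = (c - 5)*(c + 1)*(c + 3)*(c^2 - 9) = (c - 5)*(c - 3)*(c + 1)*(c + 3)*(c + 3)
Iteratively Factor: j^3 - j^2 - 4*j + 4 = (j - 2)*(j^2 + j - 2) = (j - 2)*(j + 2)*(j - 1)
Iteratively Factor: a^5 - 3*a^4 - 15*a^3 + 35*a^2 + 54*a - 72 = (a - 4)*(a^4 + a^3 - 11*a^2 - 9*a + 18) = (a - 4)*(a + 3)*(a^3 - 2*a^2 - 5*a + 6) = (a - 4)*(a - 1)*(a + 3)*(a^2 - a - 6) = (a - 4)*(a - 3)*(a - 1)*(a + 3)*(a + 2)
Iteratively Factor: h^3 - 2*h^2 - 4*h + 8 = (h - 2)*(h^2 - 4) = (h - 2)^2*(h + 2)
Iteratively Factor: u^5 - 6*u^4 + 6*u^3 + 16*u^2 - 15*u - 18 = (u - 2)*(u^4 - 4*u^3 - 2*u^2 + 12*u + 9) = (u - 2)*(u + 1)*(u^3 - 5*u^2 + 3*u + 9) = (u - 3)*(u - 2)*(u + 1)*(u^2 - 2*u - 3) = (u - 3)*(u - 2)*(u + 1)^2*(u - 3)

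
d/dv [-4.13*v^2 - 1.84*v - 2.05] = -8.26*v - 1.84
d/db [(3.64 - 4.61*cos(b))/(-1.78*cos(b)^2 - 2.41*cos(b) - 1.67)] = (8.2058*cos(b)^2 - 12.9584*cos(b) - 16.4711)*sin(b)/(3.1684*cos(b)^4 + 8.5796*cos(b)^3 + 11.7533*cos(b)^2 + 8.0494*cos(b) + 2.7889)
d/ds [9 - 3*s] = -3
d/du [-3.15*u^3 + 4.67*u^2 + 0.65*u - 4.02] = -9.45*u^2 + 9.34*u + 0.65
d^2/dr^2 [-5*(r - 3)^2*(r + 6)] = -30*r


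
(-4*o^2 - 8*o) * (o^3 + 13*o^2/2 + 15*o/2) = -4*o^5 - 34*o^4 - 82*o^3 - 60*o^2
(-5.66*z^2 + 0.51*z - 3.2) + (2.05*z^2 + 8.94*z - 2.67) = -3.61*z^2 + 9.45*z - 5.87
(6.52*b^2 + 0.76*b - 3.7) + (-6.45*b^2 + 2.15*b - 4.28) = 0.0699999999999994*b^2 + 2.91*b - 7.98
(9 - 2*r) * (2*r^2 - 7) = -4*r^3 + 18*r^2 + 14*r - 63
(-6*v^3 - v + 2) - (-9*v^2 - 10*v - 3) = -6*v^3 + 9*v^2 + 9*v + 5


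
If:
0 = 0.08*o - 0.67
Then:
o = 8.38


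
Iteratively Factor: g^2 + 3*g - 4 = (g - 1)*(g + 4)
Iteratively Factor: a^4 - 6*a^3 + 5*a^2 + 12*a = (a)*(a^3 - 6*a^2 + 5*a + 12) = a*(a + 1)*(a^2 - 7*a + 12) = a*(a - 3)*(a + 1)*(a - 4)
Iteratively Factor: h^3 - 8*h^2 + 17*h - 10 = (h - 1)*(h^2 - 7*h + 10) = (h - 2)*(h - 1)*(h - 5)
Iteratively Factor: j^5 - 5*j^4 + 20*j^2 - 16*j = (j - 1)*(j^4 - 4*j^3 - 4*j^2 + 16*j) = j*(j - 1)*(j^3 - 4*j^2 - 4*j + 16) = j*(j - 1)*(j + 2)*(j^2 - 6*j + 8) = j*(j - 4)*(j - 1)*(j + 2)*(j - 2)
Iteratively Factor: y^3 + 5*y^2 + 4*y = (y)*(y^2 + 5*y + 4) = y*(y + 1)*(y + 4)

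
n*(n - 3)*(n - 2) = n^3 - 5*n^2 + 6*n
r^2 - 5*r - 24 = (r - 8)*(r + 3)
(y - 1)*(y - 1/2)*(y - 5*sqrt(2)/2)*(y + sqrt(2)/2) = y^4 - 2*sqrt(2)*y^3 - 3*y^3/2 - 2*y^2 + 3*sqrt(2)*y^2 - sqrt(2)*y + 15*y/4 - 5/4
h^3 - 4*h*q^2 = h*(h - 2*q)*(h + 2*q)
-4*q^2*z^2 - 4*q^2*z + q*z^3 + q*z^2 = z*(-4*q + z)*(q*z + q)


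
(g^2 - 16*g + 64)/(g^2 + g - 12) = (g^2 - 16*g + 64)/(g^2 + g - 12)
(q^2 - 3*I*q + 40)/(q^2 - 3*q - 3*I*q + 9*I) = (q^2 - 3*I*q + 40)/(q^2 - 3*q - 3*I*q + 9*I)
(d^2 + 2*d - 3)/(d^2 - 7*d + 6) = (d + 3)/(d - 6)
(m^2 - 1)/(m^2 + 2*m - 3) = (m + 1)/(m + 3)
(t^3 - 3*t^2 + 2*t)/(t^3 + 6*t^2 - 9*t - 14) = t*(t - 1)/(t^2 + 8*t + 7)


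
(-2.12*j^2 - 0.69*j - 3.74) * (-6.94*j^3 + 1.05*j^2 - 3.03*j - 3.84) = 14.7128*j^5 + 2.5626*j^4 + 31.6547*j^3 + 6.3045*j^2 + 13.9818*j + 14.3616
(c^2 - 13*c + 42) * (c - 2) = c^3 - 15*c^2 + 68*c - 84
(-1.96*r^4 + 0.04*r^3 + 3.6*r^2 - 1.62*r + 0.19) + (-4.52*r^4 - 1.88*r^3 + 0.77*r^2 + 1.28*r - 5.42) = -6.48*r^4 - 1.84*r^3 + 4.37*r^2 - 0.34*r - 5.23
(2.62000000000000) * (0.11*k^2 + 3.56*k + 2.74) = 0.2882*k^2 + 9.3272*k + 7.1788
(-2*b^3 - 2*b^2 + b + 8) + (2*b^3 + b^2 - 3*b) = -b^2 - 2*b + 8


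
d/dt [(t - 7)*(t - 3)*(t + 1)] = 3*t^2 - 18*t + 11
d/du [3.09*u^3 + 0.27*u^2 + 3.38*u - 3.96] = 9.27*u^2 + 0.54*u + 3.38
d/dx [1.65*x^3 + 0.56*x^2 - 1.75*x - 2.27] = 4.95*x^2 + 1.12*x - 1.75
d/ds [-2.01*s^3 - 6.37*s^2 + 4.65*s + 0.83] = -6.03*s^2 - 12.74*s + 4.65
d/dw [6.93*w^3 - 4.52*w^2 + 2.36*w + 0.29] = 20.79*w^2 - 9.04*w + 2.36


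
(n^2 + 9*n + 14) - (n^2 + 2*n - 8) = 7*n + 22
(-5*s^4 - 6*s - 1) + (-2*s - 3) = -5*s^4 - 8*s - 4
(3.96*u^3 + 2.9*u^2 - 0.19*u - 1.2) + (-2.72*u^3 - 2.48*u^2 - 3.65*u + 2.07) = 1.24*u^3 + 0.42*u^2 - 3.84*u + 0.87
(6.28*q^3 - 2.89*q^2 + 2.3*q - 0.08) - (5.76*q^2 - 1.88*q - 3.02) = 6.28*q^3 - 8.65*q^2 + 4.18*q + 2.94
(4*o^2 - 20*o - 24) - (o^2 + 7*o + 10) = 3*o^2 - 27*o - 34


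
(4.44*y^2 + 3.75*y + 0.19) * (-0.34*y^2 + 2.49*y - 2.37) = -1.5096*y^4 + 9.7806*y^3 - 1.2499*y^2 - 8.4144*y - 0.4503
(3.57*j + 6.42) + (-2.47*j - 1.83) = 1.1*j + 4.59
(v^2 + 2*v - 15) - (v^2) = 2*v - 15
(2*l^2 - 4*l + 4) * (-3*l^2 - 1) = -6*l^4 + 12*l^3 - 14*l^2 + 4*l - 4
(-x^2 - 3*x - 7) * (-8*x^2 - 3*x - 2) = 8*x^4 + 27*x^3 + 67*x^2 + 27*x + 14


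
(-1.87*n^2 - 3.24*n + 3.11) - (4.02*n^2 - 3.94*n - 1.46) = -5.89*n^2 + 0.7*n + 4.57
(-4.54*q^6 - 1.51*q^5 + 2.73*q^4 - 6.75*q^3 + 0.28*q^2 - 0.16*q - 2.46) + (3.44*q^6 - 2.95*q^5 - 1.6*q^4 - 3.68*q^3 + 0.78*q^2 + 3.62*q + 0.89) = -1.1*q^6 - 4.46*q^5 + 1.13*q^4 - 10.43*q^3 + 1.06*q^2 + 3.46*q - 1.57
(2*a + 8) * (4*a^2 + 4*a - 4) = 8*a^3 + 40*a^2 + 24*a - 32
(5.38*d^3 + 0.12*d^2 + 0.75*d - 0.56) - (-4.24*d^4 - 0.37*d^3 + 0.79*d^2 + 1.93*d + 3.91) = 4.24*d^4 + 5.75*d^3 - 0.67*d^2 - 1.18*d - 4.47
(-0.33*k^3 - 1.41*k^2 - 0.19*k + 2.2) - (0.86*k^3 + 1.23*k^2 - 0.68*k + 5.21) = -1.19*k^3 - 2.64*k^2 + 0.49*k - 3.01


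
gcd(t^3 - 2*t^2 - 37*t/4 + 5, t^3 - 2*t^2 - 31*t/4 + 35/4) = t + 5/2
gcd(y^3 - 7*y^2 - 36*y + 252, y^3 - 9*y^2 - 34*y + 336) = y^2 - y - 42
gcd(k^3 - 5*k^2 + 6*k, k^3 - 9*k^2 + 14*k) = k^2 - 2*k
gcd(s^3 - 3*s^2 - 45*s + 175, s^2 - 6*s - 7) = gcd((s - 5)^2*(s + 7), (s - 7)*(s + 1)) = 1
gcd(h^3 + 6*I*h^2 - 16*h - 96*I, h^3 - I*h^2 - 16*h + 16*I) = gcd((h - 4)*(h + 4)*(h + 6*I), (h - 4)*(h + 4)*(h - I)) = h^2 - 16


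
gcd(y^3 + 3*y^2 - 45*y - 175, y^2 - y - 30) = y + 5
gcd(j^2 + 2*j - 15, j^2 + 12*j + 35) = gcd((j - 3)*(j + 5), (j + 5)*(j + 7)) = j + 5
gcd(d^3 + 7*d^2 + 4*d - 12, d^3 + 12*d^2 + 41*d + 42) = d + 2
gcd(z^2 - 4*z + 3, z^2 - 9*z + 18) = z - 3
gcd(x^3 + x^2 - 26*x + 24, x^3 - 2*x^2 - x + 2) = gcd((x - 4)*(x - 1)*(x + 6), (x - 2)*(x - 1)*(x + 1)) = x - 1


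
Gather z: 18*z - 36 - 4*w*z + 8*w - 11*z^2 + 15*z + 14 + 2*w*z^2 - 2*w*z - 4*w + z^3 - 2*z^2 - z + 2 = 4*w + z^3 + z^2*(2*w - 13) + z*(32 - 6*w) - 20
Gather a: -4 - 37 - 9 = -50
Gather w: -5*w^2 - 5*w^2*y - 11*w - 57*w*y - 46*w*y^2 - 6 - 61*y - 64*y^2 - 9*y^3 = w^2*(-5*y - 5) + w*(-46*y^2 - 57*y - 11) - 9*y^3 - 64*y^2 - 61*y - 6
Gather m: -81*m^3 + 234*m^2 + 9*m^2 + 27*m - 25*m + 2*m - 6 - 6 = -81*m^3 + 243*m^2 + 4*m - 12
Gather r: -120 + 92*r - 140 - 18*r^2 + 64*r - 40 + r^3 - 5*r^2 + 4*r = r^3 - 23*r^2 + 160*r - 300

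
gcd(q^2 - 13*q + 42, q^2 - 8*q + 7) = q - 7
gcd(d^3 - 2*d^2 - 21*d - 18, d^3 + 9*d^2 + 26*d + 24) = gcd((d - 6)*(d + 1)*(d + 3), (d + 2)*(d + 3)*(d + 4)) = d + 3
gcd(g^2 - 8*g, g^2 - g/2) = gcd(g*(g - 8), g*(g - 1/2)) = g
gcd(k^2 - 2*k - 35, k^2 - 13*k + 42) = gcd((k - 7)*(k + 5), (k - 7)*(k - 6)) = k - 7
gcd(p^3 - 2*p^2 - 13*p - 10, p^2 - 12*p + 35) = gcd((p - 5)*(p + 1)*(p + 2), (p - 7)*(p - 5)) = p - 5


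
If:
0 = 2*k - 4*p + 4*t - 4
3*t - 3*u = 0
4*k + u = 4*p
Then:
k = 3*u/2 - 2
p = 7*u/4 - 2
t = u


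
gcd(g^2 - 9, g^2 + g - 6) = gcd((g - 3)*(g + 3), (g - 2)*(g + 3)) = g + 3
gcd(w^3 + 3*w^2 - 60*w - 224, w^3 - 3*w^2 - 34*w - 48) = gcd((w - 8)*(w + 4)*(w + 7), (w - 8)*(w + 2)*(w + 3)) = w - 8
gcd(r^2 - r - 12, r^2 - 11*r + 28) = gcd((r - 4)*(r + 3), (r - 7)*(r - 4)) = r - 4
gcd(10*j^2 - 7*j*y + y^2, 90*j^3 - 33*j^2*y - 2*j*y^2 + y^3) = -5*j + y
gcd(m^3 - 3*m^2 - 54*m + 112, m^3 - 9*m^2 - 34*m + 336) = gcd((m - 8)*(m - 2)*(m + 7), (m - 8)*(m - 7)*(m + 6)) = m - 8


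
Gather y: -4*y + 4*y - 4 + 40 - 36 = 0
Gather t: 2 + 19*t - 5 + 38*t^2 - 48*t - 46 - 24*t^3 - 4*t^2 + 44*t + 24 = -24*t^3 + 34*t^2 + 15*t - 25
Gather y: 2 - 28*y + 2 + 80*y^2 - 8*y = 80*y^2 - 36*y + 4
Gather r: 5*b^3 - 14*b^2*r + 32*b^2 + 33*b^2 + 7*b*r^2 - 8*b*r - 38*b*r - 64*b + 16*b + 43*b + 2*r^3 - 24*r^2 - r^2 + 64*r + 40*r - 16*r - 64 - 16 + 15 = 5*b^3 + 65*b^2 - 5*b + 2*r^3 + r^2*(7*b - 25) + r*(-14*b^2 - 46*b + 88) - 65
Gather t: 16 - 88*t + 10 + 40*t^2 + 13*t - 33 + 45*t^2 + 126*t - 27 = 85*t^2 + 51*t - 34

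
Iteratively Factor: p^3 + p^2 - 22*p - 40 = (p + 2)*(p^2 - p - 20) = (p + 2)*(p + 4)*(p - 5)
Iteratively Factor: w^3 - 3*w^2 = (w)*(w^2 - 3*w) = w^2*(w - 3)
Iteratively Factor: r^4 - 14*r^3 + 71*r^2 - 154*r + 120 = (r - 3)*(r^3 - 11*r^2 + 38*r - 40) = (r - 4)*(r - 3)*(r^2 - 7*r + 10) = (r - 4)*(r - 3)*(r - 2)*(r - 5)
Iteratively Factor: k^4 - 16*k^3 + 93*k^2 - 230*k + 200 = (k - 2)*(k^3 - 14*k^2 + 65*k - 100) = (k - 5)*(k - 2)*(k^2 - 9*k + 20) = (k - 5)*(k - 4)*(k - 2)*(k - 5)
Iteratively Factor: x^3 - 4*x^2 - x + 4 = (x + 1)*(x^2 - 5*x + 4) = (x - 4)*(x + 1)*(x - 1)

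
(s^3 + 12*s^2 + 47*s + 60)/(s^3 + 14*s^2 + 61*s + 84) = (s + 5)/(s + 7)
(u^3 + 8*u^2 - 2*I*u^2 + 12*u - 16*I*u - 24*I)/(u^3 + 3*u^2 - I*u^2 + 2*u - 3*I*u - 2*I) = (u^2 + 2*u*(3 - I) - 12*I)/(u^2 + u*(1 - I) - I)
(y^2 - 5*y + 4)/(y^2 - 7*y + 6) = (y - 4)/(y - 6)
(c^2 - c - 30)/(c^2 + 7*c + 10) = (c - 6)/(c + 2)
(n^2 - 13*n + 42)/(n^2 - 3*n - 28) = (n - 6)/(n + 4)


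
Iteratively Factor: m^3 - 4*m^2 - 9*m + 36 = (m - 3)*(m^2 - m - 12) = (m - 3)*(m + 3)*(m - 4)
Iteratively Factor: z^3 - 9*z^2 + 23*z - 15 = (z - 1)*(z^2 - 8*z + 15) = (z - 3)*(z - 1)*(z - 5)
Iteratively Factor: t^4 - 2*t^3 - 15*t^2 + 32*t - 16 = (t - 1)*(t^3 - t^2 - 16*t + 16) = (t - 1)^2*(t^2 - 16) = (t - 1)^2*(t + 4)*(t - 4)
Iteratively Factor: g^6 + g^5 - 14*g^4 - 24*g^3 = (g)*(g^5 + g^4 - 14*g^3 - 24*g^2) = g^2*(g^4 + g^3 - 14*g^2 - 24*g) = g^3*(g^3 + g^2 - 14*g - 24) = g^3*(g - 4)*(g^2 + 5*g + 6) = g^3*(g - 4)*(g + 3)*(g + 2)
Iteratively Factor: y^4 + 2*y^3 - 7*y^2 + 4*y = (y - 1)*(y^3 + 3*y^2 - 4*y) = (y - 1)^2*(y^2 + 4*y) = y*(y - 1)^2*(y + 4)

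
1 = 1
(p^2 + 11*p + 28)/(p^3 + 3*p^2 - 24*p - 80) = (p + 7)/(p^2 - p - 20)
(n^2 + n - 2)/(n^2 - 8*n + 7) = (n + 2)/(n - 7)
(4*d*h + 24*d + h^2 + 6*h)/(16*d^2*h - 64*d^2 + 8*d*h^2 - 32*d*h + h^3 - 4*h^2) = (h + 6)/(4*d*h - 16*d + h^2 - 4*h)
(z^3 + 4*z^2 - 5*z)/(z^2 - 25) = z*(z - 1)/(z - 5)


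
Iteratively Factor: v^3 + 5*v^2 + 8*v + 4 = (v + 2)*(v^2 + 3*v + 2) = (v + 1)*(v + 2)*(v + 2)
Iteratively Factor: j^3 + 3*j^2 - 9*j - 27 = (j - 3)*(j^2 + 6*j + 9) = (j - 3)*(j + 3)*(j + 3)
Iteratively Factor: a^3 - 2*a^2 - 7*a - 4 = (a + 1)*(a^2 - 3*a - 4) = (a - 4)*(a + 1)*(a + 1)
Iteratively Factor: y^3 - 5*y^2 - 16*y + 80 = (y + 4)*(y^2 - 9*y + 20) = (y - 5)*(y + 4)*(y - 4)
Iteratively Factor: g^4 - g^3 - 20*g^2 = (g)*(g^3 - g^2 - 20*g) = g*(g + 4)*(g^2 - 5*g) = g*(g - 5)*(g + 4)*(g)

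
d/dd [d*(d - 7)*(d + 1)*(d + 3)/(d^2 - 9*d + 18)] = 2*(d^5 - 15*d^4 + 63*d^3 + 42*d^2 - 450*d - 189)/(d^4 - 18*d^3 + 117*d^2 - 324*d + 324)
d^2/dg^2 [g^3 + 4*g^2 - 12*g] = 6*g + 8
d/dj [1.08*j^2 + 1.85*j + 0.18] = 2.16*j + 1.85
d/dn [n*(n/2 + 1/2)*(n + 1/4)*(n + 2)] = 2*n^3 + 39*n^2/8 + 11*n/4 + 1/4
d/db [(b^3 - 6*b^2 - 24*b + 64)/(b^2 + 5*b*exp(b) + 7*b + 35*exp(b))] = (3*(b^2 - 4*b - 8)*(b^2 + 5*b*exp(b) + 7*b + 35*exp(b)) - (b^3 - 6*b^2 - 24*b + 64)*(5*b*exp(b) + 2*b + 40*exp(b) + 7))/(b^2 + 5*b*exp(b) + 7*b + 35*exp(b))^2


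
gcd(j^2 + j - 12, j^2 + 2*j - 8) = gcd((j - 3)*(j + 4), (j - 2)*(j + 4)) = j + 4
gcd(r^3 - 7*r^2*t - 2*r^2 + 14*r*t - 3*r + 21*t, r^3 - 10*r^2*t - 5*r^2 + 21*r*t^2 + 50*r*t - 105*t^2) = r - 7*t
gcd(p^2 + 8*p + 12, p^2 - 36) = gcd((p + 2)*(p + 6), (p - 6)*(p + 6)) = p + 6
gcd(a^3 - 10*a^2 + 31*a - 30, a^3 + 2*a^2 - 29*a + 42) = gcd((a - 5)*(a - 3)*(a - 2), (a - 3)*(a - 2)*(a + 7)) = a^2 - 5*a + 6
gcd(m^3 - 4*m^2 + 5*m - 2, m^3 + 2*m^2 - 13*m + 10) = m^2 - 3*m + 2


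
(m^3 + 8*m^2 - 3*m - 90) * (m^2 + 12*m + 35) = m^5 + 20*m^4 + 128*m^3 + 154*m^2 - 1185*m - 3150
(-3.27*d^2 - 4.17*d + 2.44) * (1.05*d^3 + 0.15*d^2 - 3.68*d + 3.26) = -3.4335*d^5 - 4.869*d^4 + 13.9701*d^3 + 5.0514*d^2 - 22.5734*d + 7.9544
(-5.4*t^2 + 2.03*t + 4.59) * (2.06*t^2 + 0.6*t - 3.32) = -11.124*t^4 + 0.9418*t^3 + 28.6014*t^2 - 3.9856*t - 15.2388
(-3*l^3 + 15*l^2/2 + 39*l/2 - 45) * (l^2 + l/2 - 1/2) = -3*l^5 + 6*l^4 + 99*l^3/4 - 39*l^2 - 129*l/4 + 45/2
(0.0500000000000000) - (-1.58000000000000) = 1.63000000000000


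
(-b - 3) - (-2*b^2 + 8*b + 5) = 2*b^2 - 9*b - 8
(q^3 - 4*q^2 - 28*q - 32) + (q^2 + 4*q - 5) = q^3 - 3*q^2 - 24*q - 37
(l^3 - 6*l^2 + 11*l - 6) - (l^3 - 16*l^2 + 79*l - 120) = 10*l^2 - 68*l + 114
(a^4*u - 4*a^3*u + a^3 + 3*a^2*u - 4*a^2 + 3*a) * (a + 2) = a^5*u - 2*a^4*u + a^4 - 5*a^3*u - 2*a^3 + 6*a^2*u - 5*a^2 + 6*a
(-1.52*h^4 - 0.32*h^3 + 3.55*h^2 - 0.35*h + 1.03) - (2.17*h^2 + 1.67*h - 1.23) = -1.52*h^4 - 0.32*h^3 + 1.38*h^2 - 2.02*h + 2.26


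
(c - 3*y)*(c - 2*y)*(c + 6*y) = c^3 + c^2*y - 24*c*y^2 + 36*y^3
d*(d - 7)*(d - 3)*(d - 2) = d^4 - 12*d^3 + 41*d^2 - 42*d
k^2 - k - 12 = (k - 4)*(k + 3)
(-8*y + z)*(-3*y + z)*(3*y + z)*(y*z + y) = 72*y^4*z + 72*y^4 - 9*y^3*z^2 - 9*y^3*z - 8*y^2*z^3 - 8*y^2*z^2 + y*z^4 + y*z^3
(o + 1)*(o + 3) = o^2 + 4*o + 3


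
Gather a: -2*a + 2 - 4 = -2*a - 2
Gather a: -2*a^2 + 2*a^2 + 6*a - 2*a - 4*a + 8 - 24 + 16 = 0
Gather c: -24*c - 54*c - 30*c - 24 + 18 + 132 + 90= 216 - 108*c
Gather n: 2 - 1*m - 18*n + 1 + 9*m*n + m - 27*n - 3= n*(9*m - 45)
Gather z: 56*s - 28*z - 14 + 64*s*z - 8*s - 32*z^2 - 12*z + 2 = 48*s - 32*z^2 + z*(64*s - 40) - 12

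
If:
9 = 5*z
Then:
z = 9/5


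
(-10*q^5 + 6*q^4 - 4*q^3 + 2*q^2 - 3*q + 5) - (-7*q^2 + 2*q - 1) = -10*q^5 + 6*q^4 - 4*q^3 + 9*q^2 - 5*q + 6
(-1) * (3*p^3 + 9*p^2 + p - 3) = -3*p^3 - 9*p^2 - p + 3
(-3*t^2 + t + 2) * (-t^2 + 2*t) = 3*t^4 - 7*t^3 + 4*t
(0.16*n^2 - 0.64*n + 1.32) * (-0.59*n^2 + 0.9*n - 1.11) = -0.0944*n^4 + 0.5216*n^3 - 1.5324*n^2 + 1.8984*n - 1.4652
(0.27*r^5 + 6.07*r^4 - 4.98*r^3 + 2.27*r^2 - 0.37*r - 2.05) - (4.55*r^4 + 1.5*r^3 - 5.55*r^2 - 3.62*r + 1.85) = 0.27*r^5 + 1.52*r^4 - 6.48*r^3 + 7.82*r^2 + 3.25*r - 3.9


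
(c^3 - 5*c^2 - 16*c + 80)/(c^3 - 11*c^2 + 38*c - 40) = (c + 4)/(c - 2)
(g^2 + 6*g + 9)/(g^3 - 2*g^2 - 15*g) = (g + 3)/(g*(g - 5))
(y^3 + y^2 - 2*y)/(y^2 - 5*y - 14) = y*(y - 1)/(y - 7)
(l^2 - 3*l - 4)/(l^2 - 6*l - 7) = (l - 4)/(l - 7)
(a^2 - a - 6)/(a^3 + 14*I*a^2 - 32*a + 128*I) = (a^2 - a - 6)/(a^3 + 14*I*a^2 - 32*a + 128*I)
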